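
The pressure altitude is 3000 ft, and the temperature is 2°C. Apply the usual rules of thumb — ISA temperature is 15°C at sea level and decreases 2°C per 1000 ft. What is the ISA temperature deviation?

ISA-7°C

ISA temperature at 3000 ft = 15 − 2 × (3000/1000) = 9°C.
Deviation = OAT − ISA = 2 − 9 = -7°C.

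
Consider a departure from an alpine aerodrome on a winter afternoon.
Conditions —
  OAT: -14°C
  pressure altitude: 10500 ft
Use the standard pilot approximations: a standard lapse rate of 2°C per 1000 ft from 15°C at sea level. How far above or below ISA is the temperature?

ISA temperature at 10500 ft = 15 − 2 × (10500/1000) = -6°C.
Deviation = OAT − ISA = -14 − (-6) = -8°C.

ISA-8°C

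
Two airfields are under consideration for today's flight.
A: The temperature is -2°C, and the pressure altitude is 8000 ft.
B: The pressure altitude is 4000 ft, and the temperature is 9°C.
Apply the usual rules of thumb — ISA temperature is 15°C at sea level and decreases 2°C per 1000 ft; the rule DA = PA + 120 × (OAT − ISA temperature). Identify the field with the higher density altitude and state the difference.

A by 3640 ft

A: ISA temp = -1°C, deviation -1°C, DA = 8000 + 120 × (-1) = 7880 ft.
B: ISA temp = 7°C, deviation +2°C, DA = 4000 + 120 × 2 = 4240 ft.
A is higher by 7880 − 4240 = 3640 ft.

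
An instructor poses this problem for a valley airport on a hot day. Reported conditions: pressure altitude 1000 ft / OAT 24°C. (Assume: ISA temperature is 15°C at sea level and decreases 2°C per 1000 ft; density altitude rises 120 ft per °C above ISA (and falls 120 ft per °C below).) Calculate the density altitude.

ISA temperature at 1000 ft = 15 − 2 × (1000/1000) = 13°C.
ISA deviation = 24 − 13 = +11°C.
Density altitude = 1000 + 120 × (11) = 1000 + (+1320) = 2320 ft.

2320 ft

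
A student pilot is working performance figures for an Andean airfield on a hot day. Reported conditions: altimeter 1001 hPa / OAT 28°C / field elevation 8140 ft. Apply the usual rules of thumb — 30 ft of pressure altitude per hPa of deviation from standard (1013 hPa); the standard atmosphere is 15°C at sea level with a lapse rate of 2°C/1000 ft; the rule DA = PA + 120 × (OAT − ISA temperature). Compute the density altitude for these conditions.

12100 ft

Pressure altitude = 8140 + (1013 − 1001) × 30 = 8140 + (+360) = 8500 ft.
ISA temperature at 8500 ft = 15 − 2 × (8500/1000) = -2°C.
ISA deviation = 28 − (-2) = +30°C.
Density altitude = 8500 + 120 × (30) = 12100 ft.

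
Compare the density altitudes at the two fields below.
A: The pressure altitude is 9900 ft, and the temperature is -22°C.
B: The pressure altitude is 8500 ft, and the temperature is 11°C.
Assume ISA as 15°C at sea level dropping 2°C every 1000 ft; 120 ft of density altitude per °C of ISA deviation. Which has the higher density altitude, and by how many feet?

A: ISA temp = -4.8°C, deviation -17.2°C, DA = 9900 + 120 × (-17.2) = 7836 ft.
B: ISA temp = -2°C, deviation +13°C, DA = 8500 + 120 × 13 = 10060 ft.
B is higher by 10060 − 7836 = 2224 ft.

B by 2224 ft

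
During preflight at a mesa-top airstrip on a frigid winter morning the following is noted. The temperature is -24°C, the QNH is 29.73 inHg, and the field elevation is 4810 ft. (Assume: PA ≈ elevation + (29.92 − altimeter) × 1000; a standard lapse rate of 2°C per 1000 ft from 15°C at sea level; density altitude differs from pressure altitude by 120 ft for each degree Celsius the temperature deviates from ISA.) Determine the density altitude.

1520 ft

Pressure altitude = 4810 + (29.92 − 29.73) × 1000 = 4810 + (+190) = 5000 ft.
ISA temperature at 5000 ft = 15 − 2 × (5000/1000) = 5°C.
ISA deviation = -24 − 5 = -29°C.
Density altitude = 5000 + 120 × (-29) = 1520 ft.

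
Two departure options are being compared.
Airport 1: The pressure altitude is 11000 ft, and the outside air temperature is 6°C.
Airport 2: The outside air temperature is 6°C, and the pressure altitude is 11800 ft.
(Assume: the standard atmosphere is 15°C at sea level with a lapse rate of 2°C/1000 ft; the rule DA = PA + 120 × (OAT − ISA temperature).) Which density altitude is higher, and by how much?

Airport 1: ISA temp = -7°C, deviation +13°C, DA = 11000 + 120 × 13 = 12560 ft.
Airport 2: ISA temp = -8.6°C, deviation +14.6°C, DA = 11800 + 120 × 14.6 = 13552 ft.
Airport 2 is higher by 13552 − 12560 = 992 ft.

Airport 2 by 992 ft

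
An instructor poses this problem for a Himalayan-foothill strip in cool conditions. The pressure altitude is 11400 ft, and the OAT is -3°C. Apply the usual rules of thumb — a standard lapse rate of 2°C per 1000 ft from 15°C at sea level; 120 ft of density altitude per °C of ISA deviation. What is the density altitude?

ISA temperature at 11400 ft = 15 − 2 × (11400/1000) = -7.8°C.
ISA deviation = -3 − (-7.8) = +4.8°C.
Density altitude = 11400 + 120 × (4.8) = 11400 + (+576) = 11976 ft.

11976 ft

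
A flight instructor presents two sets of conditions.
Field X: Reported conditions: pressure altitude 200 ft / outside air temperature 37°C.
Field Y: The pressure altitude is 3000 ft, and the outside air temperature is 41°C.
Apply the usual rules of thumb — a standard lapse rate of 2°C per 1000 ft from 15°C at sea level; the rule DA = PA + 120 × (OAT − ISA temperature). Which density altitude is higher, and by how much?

Field X: ISA temp = 14.6°C, deviation +22.4°C, DA = 200 + 120 × 22.4 = 2888 ft.
Field Y: ISA temp = 9°C, deviation +32°C, DA = 3000 + 120 × 32 = 6840 ft.
Field Y is higher by 6840 − 2888 = 3952 ft.

Field Y by 3952 ft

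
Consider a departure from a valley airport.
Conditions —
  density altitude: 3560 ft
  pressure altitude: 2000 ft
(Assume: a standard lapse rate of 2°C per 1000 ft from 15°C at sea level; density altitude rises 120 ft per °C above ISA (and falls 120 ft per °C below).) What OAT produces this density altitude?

24°C

Density altitude − pressure altitude = 3560 − 2000 = +1560 ft.
At 120 ft/°C that is an ISA deviation of 1560/120 = +13°C.
ISA temperature at 2000 ft = 15 − 2 × (2000/1000) = 11°C.
OAT = ISA + deviation = 11 + (+13) = 24°C.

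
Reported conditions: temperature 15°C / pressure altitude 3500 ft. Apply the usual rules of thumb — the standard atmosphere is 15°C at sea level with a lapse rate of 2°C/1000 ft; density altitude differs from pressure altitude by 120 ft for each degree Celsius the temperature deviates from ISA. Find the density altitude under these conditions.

4340 ft

ISA temperature at 3500 ft = 15 − 2 × (3500/1000) = 8°C.
ISA deviation = 15 − 8 = +7°C.
Density altitude = 3500 + 120 × (7) = 3500 + (+840) = 4340 ft.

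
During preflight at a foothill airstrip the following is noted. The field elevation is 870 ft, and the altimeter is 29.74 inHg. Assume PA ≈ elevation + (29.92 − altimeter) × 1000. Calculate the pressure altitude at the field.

1050 ft

Pressure correction = (29.92 − 29.74) × 1000 = +180 ft.
Pressure altitude = 870 + (+180) = 1050 ft.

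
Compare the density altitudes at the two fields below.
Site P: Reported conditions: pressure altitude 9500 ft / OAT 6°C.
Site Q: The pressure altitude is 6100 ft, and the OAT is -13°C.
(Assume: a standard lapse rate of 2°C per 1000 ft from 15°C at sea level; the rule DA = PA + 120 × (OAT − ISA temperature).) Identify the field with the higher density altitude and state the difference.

Site P: ISA temp = -4°C, deviation +10°C, DA = 9500 + 120 × 10 = 10700 ft.
Site Q: ISA temp = 2.8°C, deviation -15.8°C, DA = 6100 + 120 × (-15.8) = 4204 ft.
Site P is higher by 10700 − 4204 = 6496 ft.

Site P by 6496 ft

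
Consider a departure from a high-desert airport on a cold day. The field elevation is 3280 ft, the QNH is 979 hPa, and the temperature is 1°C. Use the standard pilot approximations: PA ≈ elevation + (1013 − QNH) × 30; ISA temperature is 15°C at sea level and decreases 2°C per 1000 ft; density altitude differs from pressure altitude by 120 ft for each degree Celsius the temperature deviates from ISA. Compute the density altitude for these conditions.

3652 ft

Pressure altitude = 3280 + (1013 − 979) × 30 = 3280 + (+1020) = 4300 ft.
ISA temperature at 4300 ft = 15 − 2 × (4300/1000) = 6.4°C.
ISA deviation = 1 − 6.4 = -5.4°C.
Density altitude = 4300 + 120 × (-5.4) = 3652 ft.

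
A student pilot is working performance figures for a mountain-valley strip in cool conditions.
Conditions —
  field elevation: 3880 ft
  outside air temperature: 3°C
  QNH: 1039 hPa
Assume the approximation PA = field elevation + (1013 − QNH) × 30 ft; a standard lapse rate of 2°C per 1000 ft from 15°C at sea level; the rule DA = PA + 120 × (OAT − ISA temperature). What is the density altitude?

2404 ft

Pressure altitude = 3880 + (1013 − 1039) × 30 = 3880 + (-780) = 3100 ft.
ISA temperature at 3100 ft = 15 − 2 × (3100/1000) = 8.8°C.
ISA deviation = 3 − 8.8 = -5.8°C.
Density altitude = 3100 + 120 × (-5.8) = 2404 ft.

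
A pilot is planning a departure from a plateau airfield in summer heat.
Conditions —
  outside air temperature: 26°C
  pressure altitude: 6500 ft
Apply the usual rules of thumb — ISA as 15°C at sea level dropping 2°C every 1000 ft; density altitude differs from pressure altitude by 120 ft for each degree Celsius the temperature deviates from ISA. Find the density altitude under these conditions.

ISA temperature at 6500 ft = 15 − 2 × (6500/1000) = 2°C.
ISA deviation = 26 − 2 = +24°C.
Density altitude = 6500 + 120 × (24) = 6500 + (+2880) = 9380 ft.

9380 ft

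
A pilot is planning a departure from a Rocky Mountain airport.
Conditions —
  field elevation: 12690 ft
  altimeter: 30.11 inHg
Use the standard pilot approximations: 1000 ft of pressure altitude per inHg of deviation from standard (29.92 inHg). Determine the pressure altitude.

Pressure correction = (29.92 − 30.11) × 1000 = -190 ft.
Pressure altitude = 12690 + (-190) = 12500 ft.

12500 ft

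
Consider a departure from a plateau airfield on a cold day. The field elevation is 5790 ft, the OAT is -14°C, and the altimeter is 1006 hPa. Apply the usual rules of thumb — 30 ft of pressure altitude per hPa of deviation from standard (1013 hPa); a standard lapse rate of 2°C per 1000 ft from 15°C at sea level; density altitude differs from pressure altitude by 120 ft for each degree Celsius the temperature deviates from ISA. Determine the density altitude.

Pressure altitude = 5790 + (1013 − 1006) × 30 = 5790 + (+210) = 6000 ft.
ISA temperature at 6000 ft = 15 − 2 × (6000/1000) = 3°C.
ISA deviation = -14 − 3 = -17°C.
Density altitude = 6000 + 120 × (-17) = 3960 ft.

3960 ft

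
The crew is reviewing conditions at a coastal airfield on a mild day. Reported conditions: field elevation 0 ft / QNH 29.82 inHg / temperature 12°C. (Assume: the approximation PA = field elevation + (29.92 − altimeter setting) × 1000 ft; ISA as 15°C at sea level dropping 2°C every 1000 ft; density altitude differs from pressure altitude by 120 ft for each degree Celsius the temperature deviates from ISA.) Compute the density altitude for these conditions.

Pressure altitude = 0 + (29.92 − 29.82) × 1000 = 0 + (+100) = 100 ft.
ISA temperature at 100 ft = 15 − 2 × (100/1000) = 14.8°C.
ISA deviation = 12 − 14.8 = -2.8°C.
Density altitude = 100 + 120 × (-2.8) = -236 ft.

-236 ft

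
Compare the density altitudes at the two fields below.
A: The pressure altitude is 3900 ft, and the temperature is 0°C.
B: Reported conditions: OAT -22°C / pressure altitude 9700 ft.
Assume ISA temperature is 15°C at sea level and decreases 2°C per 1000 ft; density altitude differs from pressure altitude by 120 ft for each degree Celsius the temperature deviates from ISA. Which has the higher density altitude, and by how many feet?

B by 4552 ft

A: ISA temp = 7.2°C, deviation -7.2°C, DA = 3900 + 120 × (-7.2) = 3036 ft.
B: ISA temp = -4.4°C, deviation -17.6°C, DA = 9700 + 120 × (-17.6) = 7588 ft.
B is higher by 7588 − 3036 = 4552 ft.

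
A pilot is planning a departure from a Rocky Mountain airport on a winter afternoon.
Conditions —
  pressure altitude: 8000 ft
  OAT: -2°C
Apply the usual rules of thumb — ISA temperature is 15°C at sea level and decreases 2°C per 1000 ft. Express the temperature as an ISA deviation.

ISA-1°C

ISA temperature at 8000 ft = 15 − 2 × (8000/1000) = -1°C.
Deviation = OAT − ISA = -2 − (-1) = -1°C.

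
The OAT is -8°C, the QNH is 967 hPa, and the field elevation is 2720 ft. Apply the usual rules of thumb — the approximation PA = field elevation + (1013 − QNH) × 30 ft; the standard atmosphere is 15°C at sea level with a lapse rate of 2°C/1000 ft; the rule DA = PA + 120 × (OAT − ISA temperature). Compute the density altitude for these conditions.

Pressure altitude = 2720 + (1013 − 967) × 30 = 2720 + (+1380) = 4100 ft.
ISA temperature at 4100 ft = 15 − 2 × (4100/1000) = 6.8°C.
ISA deviation = -8 − 6.8 = -14.8°C.
Density altitude = 4100 + 120 × (-14.8) = 2324 ft.

2324 ft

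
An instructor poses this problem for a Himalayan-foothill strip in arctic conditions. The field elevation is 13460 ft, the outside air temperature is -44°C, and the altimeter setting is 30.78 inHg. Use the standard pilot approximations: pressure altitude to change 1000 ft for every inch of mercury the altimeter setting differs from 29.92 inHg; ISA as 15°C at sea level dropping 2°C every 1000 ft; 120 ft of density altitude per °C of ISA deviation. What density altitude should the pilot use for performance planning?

8544 ft

Pressure altitude = 13460 + (29.92 − 30.78) × 1000 = 13460 + (-860) = 12600 ft.
ISA temperature at 12600 ft = 15 − 2 × (12600/1000) = -10.2°C.
ISA deviation = -44 − (-10.2) = -33.8°C.
Density altitude = 12600 + 120 × (-33.8) = 8544 ft.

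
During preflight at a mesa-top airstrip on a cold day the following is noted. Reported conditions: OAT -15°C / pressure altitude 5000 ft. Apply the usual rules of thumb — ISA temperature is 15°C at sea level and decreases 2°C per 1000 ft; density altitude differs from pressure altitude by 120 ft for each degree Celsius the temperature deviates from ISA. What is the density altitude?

ISA temperature at 5000 ft = 15 − 2 × (5000/1000) = 5°C.
ISA deviation = -15 − 5 = -20°C.
Density altitude = 5000 + 120 × (-20) = 5000 + (-2400) = 2600 ft.

2600 ft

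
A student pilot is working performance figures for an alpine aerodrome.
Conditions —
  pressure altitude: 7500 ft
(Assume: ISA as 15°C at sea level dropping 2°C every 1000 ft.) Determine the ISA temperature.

ISA temperature = 15 − 2 × (7500/1000) = 15 − 15 = 0°C.

0°C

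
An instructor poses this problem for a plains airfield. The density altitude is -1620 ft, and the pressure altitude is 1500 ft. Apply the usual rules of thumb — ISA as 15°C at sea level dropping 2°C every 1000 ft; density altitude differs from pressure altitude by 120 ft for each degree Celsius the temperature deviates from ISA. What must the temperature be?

-14°C

Density altitude − pressure altitude = -1620 − 1500 = -3120 ft.
At 120 ft/°C that is an ISA deviation of -3120/120 = -26°C.
ISA temperature at 1500 ft = 15 − 2 × (1500/1000) = 12°C.
OAT = ISA + deviation = 12 + (-26) = -14°C.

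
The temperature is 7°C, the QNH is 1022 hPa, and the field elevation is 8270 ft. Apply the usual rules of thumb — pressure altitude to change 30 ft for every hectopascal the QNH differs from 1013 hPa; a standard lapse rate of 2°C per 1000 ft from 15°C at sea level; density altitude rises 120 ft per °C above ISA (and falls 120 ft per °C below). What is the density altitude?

8960 ft

Pressure altitude = 8270 + (1013 − 1022) × 30 = 8270 + (-270) = 8000 ft.
ISA temperature at 8000 ft = 15 − 2 × (8000/1000) = -1°C.
ISA deviation = 7 − (-1) = +8°C.
Density altitude = 8000 + 120 × (8) = 8960 ft.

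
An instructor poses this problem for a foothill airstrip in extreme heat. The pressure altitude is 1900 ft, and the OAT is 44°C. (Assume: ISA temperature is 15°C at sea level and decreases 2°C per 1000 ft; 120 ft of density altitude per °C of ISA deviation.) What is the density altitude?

ISA temperature at 1900 ft = 15 − 2 × (1900/1000) = 11.2°C.
ISA deviation = 44 − 11.2 = +32.8°C.
Density altitude = 1900 + 120 × (32.8) = 1900 + (+3936) = 5836 ft.

5836 ft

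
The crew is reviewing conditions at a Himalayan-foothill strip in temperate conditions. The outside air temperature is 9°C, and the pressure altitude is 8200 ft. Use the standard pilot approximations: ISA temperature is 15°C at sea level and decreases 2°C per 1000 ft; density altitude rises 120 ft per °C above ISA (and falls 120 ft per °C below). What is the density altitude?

ISA temperature at 8200 ft = 15 − 2 × (8200/1000) = -1.4°C.
ISA deviation = 9 − (-1.4) = +10.4°C.
Density altitude = 8200 + 120 × (10.4) = 8200 + (+1248) = 9448 ft.

9448 ft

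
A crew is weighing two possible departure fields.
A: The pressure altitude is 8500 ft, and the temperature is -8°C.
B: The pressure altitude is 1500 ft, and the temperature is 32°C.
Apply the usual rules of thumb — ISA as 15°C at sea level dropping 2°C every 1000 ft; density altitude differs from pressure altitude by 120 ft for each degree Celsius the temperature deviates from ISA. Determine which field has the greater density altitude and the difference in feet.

A by 3880 ft

A: ISA temp = -2°C, deviation -6°C, DA = 8500 + 120 × (-6) = 7780 ft.
B: ISA temp = 12°C, deviation +20°C, DA = 1500 + 120 × 20 = 3900 ft.
A is higher by 7780 − 3900 = 3880 ft.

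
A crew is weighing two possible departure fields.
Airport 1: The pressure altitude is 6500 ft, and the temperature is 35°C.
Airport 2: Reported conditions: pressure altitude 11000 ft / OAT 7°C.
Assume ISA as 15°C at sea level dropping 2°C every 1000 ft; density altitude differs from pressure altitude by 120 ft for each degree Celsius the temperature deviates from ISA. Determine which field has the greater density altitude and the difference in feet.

Airport 1: ISA temp = 2°C, deviation +33°C, DA = 6500 + 120 × 33 = 10460 ft.
Airport 2: ISA temp = -7°C, deviation +14°C, DA = 11000 + 120 × 14 = 12680 ft.
Airport 2 is higher by 12680 − 10460 = 2220 ft.

Airport 2 by 2220 ft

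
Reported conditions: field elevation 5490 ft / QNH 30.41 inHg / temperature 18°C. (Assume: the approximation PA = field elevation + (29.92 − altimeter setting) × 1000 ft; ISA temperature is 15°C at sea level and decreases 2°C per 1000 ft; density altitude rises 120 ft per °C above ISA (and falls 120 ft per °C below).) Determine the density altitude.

6560 ft

Pressure altitude = 5490 + (29.92 − 30.41) × 1000 = 5490 + (-490) = 5000 ft.
ISA temperature at 5000 ft = 15 − 2 × (5000/1000) = 5°C.
ISA deviation = 18 − 5 = +13°C.
Density altitude = 5000 + 120 × (13) = 6560 ft.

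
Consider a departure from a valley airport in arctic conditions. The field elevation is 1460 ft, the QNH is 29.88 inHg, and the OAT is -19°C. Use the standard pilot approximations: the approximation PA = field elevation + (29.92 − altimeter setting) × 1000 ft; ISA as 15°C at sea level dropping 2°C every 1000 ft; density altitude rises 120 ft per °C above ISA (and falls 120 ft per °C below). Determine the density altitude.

Pressure altitude = 1460 + (29.92 − 29.88) × 1000 = 1460 + (+40) = 1500 ft.
ISA temperature at 1500 ft = 15 − 2 × (1500/1000) = 12°C.
ISA deviation = -19 − 12 = -31°C.
Density altitude = 1500 + 120 × (-31) = -2220 ft.

-2220 ft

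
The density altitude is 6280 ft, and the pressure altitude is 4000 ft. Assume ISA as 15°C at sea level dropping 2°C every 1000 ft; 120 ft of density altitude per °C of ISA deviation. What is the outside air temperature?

Density altitude − pressure altitude = 6280 − 4000 = +2280 ft.
At 120 ft/°C that is an ISA deviation of 2280/120 = +19°C.
ISA temperature at 4000 ft = 15 − 2 × (4000/1000) = 7°C.
OAT = ISA + deviation = 7 + (+19) = 26°C.

26°C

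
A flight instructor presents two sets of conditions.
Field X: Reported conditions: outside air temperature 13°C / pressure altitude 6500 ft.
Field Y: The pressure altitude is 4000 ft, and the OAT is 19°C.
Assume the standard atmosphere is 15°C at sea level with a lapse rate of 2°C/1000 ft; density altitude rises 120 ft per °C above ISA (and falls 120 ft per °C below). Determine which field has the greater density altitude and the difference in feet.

Field X: ISA temp = 2°C, deviation +11°C, DA = 6500 + 120 × 11 = 7820 ft.
Field Y: ISA temp = 7°C, deviation +12°C, DA = 4000 + 120 × 12 = 5440 ft.
Field X is higher by 7820 − 5440 = 2380 ft.

Field X by 2380 ft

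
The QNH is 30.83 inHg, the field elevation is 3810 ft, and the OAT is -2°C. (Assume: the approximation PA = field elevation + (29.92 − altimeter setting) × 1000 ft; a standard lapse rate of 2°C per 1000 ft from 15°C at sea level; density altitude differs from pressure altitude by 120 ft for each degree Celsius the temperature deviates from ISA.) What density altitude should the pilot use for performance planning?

1556 ft

Pressure altitude = 3810 + (29.92 − 30.83) × 1000 = 3810 + (-910) = 2900 ft.
ISA temperature at 2900 ft = 15 − 2 × (2900/1000) = 9.2°C.
ISA deviation = -2 − 9.2 = -11.2°C.
Density altitude = 2900 + 120 × (-11.2) = 1556 ft.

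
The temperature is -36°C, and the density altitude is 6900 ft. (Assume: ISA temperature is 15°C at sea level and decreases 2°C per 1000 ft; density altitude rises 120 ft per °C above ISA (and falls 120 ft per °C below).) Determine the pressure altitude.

DA = PA + 120 × (OAT − (15 − 2·PA/1000)) = PA + 120·OAT − 1800 + 0.24·PA = 1.24·PA + 120·OAT − 1800.
So 1.24·PA = 6900 − 120 × (-36) + 1800 = 13020.
PA = 13020 / 1.24 = 10500 ft.

10500 ft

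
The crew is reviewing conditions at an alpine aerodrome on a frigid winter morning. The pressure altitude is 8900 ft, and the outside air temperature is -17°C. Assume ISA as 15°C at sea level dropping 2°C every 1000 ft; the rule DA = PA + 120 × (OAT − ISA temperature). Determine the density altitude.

7196 ft

ISA temperature at 8900 ft = 15 − 2 × (8900/1000) = -2.8°C.
ISA deviation = -17 − (-2.8) = -14.2°C.
Density altitude = 8900 + 120 × (-14.2) = 8900 + (-1704) = 7196 ft.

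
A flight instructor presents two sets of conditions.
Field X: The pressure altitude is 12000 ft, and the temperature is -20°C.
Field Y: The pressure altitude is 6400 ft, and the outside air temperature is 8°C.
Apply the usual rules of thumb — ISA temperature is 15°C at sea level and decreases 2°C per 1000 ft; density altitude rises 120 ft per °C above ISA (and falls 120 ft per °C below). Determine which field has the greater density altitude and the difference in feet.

Field X: ISA temp = -9°C, deviation -11°C, DA = 12000 + 120 × (-11) = 10680 ft.
Field Y: ISA temp = 2.2°C, deviation +5.8°C, DA = 6400 + 120 × 5.8 = 7096 ft.
Field X is higher by 10680 − 7096 = 3584 ft.

Field X by 3584 ft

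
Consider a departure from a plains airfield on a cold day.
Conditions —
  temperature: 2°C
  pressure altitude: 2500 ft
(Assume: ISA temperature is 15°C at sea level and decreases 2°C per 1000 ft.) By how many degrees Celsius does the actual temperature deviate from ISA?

ISA-8°C

ISA temperature at 2500 ft = 15 − 2 × (2500/1000) = 10°C.
Deviation = OAT − ISA = 2 − 10 = -8°C.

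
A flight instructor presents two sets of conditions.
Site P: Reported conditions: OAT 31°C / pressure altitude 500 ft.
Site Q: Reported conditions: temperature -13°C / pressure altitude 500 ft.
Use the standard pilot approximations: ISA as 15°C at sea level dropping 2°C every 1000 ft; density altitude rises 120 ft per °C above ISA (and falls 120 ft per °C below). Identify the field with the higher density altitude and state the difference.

Site P by 5280 ft

Site P: ISA temp = 14°C, deviation +17°C, DA = 500 + 120 × 17 = 2540 ft.
Site Q: ISA temp = 14°C, deviation -27°C, DA = 500 + 120 × (-27) = -2740 ft.
Site P is higher by 2540 − (-2740) = 5280 ft.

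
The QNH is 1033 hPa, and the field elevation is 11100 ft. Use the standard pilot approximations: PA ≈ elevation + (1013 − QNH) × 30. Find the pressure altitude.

Pressure correction = (1013 − 1033) × 30 = -600 ft.
Pressure altitude = 11100 + (-600) = 10500 ft.

10500 ft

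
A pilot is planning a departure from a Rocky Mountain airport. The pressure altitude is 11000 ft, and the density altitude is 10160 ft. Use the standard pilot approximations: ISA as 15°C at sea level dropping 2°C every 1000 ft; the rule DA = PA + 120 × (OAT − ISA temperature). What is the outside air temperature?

-14°C

Density altitude − pressure altitude = 10160 − 11000 = -840 ft.
At 120 ft/°C that is an ISA deviation of -840/120 = -7°C.
ISA temperature at 11000 ft = 15 − 2 × (11000/1000) = -7°C.
OAT = ISA + deviation = -7 + (-7) = -14°C.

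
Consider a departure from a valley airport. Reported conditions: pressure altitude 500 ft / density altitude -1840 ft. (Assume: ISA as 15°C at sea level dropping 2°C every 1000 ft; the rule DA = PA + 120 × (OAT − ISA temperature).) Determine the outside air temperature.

-5.5°C

Density altitude − pressure altitude = -1840 − 500 = -2340 ft.
At 120 ft/°C that is an ISA deviation of -2340/120 = -19.5°C.
ISA temperature at 500 ft = 15 − 2 × (500/1000) = 14°C.
OAT = ISA + deviation = 14 + (-19.5) = -5.5°C.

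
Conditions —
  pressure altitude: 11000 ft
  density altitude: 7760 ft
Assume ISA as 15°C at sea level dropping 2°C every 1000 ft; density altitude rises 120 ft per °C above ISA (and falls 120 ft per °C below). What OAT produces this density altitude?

Density altitude − pressure altitude = 7760 − 11000 = -3240 ft.
At 120 ft/°C that is an ISA deviation of -3240/120 = -27°C.
ISA temperature at 11000 ft = 15 − 2 × (11000/1000) = -7°C.
OAT = ISA + deviation = -7 + (-27) = -34°C.

-34°C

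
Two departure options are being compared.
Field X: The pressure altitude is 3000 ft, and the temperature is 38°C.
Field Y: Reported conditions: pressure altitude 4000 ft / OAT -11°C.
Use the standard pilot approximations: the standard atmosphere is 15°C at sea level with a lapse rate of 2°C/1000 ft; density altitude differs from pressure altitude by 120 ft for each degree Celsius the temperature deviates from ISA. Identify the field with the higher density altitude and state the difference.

Field X by 4640 ft

Field X: ISA temp = 9°C, deviation +29°C, DA = 3000 + 120 × 29 = 6480 ft.
Field Y: ISA temp = 7°C, deviation -18°C, DA = 4000 + 120 × (-18) = 1840 ft.
Field X is higher by 6480 − 1840 = 4640 ft.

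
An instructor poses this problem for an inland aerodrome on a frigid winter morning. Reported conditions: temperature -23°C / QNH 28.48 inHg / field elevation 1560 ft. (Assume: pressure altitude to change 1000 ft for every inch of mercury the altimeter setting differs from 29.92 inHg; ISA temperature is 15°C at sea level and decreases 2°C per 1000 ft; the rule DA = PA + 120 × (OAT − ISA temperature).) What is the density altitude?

Pressure altitude = 1560 + (29.92 − 28.48) × 1000 = 1560 + (+1440) = 3000 ft.
ISA temperature at 3000 ft = 15 − 2 × (3000/1000) = 9°C.
ISA deviation = -23 − 9 = -32°C.
Density altitude = 3000 + 120 × (-32) = -840 ft.

-840 ft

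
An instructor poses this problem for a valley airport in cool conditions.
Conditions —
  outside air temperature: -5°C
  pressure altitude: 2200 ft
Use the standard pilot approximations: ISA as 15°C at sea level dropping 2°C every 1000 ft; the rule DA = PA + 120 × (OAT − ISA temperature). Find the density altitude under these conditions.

328 ft

ISA temperature at 2200 ft = 15 − 2 × (2200/1000) = 10.6°C.
ISA deviation = -5 − 10.6 = -15.6°C.
Density altitude = 2200 + 120 × (-15.6) = 2200 + (-1872) = 328 ft.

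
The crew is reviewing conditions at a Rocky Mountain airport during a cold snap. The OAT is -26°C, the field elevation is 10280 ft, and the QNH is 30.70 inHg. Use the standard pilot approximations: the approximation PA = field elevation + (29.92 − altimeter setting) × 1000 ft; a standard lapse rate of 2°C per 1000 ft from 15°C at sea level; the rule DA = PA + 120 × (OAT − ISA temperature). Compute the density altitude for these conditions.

Pressure altitude = 10280 + (29.92 − 30.70) × 1000 = 10280 + (-780) = 9500 ft.
ISA temperature at 9500 ft = 15 − 2 × (9500/1000) = -4°C.
ISA deviation = -26 − (-4) = -22°C.
Density altitude = 9500 + 120 × (-22) = 6860 ft.

6860 ft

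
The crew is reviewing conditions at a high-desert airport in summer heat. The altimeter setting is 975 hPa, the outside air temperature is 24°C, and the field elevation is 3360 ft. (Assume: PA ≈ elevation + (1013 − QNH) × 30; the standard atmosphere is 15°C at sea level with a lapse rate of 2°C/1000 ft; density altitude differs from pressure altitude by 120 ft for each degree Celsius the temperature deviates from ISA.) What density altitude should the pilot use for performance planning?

Pressure altitude = 3360 + (1013 − 975) × 30 = 3360 + (+1140) = 4500 ft.
ISA temperature at 4500 ft = 15 − 2 × (4500/1000) = 6°C.
ISA deviation = 24 − 6 = +18°C.
Density altitude = 4500 + 120 × (18) = 6660 ft.

6660 ft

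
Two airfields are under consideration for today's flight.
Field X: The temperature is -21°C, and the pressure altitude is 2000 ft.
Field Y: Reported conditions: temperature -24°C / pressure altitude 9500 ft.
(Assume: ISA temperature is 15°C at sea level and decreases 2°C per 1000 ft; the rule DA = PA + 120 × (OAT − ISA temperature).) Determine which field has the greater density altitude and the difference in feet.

Field X: ISA temp = 11°C, deviation -32°C, DA = 2000 + 120 × (-32) = -1840 ft.
Field Y: ISA temp = -4°C, deviation -20°C, DA = 9500 + 120 × (-20) = 7100 ft.
Field Y is higher by 7100 − (-1840) = 8940 ft.

Field Y by 8940 ft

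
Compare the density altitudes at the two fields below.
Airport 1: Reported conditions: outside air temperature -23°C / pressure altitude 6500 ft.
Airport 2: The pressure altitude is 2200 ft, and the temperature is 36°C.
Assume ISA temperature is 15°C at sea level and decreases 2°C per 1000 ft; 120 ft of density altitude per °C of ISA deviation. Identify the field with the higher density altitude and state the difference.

Airport 2 by 1748 ft

Airport 1: ISA temp = 2°C, deviation -25°C, DA = 6500 + 120 × (-25) = 3500 ft.
Airport 2: ISA temp = 10.6°C, deviation +25.4°C, DA = 2200 + 120 × 25.4 = 5248 ft.
Airport 2 is higher by 5248 − 3500 = 1748 ft.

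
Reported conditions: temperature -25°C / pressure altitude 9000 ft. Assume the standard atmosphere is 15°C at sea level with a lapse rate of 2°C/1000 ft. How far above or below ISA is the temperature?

ISA temperature at 9000 ft = 15 − 2 × (9000/1000) = -3°C.
Deviation = OAT − ISA = -25 − (-3) = -22°C.

ISA-22°C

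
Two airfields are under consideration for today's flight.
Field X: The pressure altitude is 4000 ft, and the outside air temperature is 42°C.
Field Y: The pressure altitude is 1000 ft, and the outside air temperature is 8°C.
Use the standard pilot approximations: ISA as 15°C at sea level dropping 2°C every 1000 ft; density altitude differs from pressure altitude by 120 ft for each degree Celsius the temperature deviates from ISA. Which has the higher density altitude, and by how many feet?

Field X: ISA temp = 7°C, deviation +35°C, DA = 4000 + 120 × 35 = 8200 ft.
Field Y: ISA temp = 13°C, deviation -5°C, DA = 1000 + 120 × (-5) = 400 ft.
Field X is higher by 8200 − 400 = 7800 ft.

Field X by 7800 ft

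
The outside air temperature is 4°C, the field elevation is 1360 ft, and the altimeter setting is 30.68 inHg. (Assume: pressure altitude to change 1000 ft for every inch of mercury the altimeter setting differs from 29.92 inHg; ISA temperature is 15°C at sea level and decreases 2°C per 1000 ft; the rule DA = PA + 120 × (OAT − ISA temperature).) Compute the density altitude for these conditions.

Pressure altitude = 1360 + (29.92 − 30.68) × 1000 = 1360 + (-760) = 600 ft.
ISA temperature at 600 ft = 15 − 2 × (600/1000) = 13.8°C.
ISA deviation = 4 − 13.8 = -9.8°C.
Density altitude = 600 + 120 × (-9.8) = -576 ft.

-576 ft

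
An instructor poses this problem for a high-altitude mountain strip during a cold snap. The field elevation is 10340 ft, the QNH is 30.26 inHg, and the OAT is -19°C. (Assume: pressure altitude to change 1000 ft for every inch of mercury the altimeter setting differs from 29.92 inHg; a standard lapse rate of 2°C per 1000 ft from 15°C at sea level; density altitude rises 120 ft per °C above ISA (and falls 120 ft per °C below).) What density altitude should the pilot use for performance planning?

8320 ft

Pressure altitude = 10340 + (29.92 − 30.26) × 1000 = 10340 + (-340) = 10000 ft.
ISA temperature at 10000 ft = 15 − 2 × (10000/1000) = -5°C.
ISA deviation = -19 − (-5) = -14°C.
Density altitude = 10000 + 120 × (-14) = 8320 ft.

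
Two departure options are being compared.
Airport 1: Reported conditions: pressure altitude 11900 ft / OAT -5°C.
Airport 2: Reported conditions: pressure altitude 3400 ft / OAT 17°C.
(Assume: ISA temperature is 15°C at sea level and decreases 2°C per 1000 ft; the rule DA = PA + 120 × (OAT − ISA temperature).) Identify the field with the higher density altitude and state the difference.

Airport 1: ISA temp = -8.8°C, deviation +3.8°C, DA = 11900 + 120 × 3.8 = 12356 ft.
Airport 2: ISA temp = 8.2°C, deviation +8.8°C, DA = 3400 + 120 × 8.8 = 4456 ft.
Airport 1 is higher by 12356 − 4456 = 7900 ft.

Airport 1 by 7900 ft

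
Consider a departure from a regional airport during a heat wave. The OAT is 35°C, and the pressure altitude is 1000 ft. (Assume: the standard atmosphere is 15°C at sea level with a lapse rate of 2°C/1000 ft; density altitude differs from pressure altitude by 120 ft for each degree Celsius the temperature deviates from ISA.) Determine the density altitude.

3640 ft

ISA temperature at 1000 ft = 15 − 2 × (1000/1000) = 13°C.
ISA deviation = 35 − 13 = +22°C.
Density altitude = 1000 + 120 × (22) = 1000 + (+2640) = 3640 ft.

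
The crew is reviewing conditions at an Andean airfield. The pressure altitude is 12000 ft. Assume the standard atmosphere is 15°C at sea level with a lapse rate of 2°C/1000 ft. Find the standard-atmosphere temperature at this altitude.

ISA temperature = 15 − 2 × (12000/1000) = 15 − 24 = -9°C.

-9°C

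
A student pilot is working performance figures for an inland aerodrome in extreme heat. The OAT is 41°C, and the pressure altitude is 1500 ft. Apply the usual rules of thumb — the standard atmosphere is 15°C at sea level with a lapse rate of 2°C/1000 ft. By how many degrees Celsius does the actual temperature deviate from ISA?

ISA temperature at 1500 ft = 15 − 2 × (1500/1000) = 12°C.
Deviation = OAT − ISA = 41 − 12 = +29°C.

ISA+29°C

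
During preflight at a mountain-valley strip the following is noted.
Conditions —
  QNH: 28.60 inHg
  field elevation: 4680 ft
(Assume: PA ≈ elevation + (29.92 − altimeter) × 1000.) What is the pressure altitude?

Pressure correction = (29.92 − 28.60) × 1000 = +1320 ft.
Pressure altitude = 4680 + (+1320) = 6000 ft.

6000 ft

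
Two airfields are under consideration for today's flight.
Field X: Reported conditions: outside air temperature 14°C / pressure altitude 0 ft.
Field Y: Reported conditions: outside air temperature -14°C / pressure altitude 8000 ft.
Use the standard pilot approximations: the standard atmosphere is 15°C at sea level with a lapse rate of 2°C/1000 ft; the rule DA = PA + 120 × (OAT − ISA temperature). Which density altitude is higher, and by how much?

Field Y by 6560 ft

Field X: ISA temp = 15°C, deviation -1°C, DA = 0 + 120 × (-1) = -120 ft.
Field Y: ISA temp = -1°C, deviation -13°C, DA = 8000 + 120 × (-13) = 6440 ft.
Field Y is higher by 6440 − (-120) = 6560 ft.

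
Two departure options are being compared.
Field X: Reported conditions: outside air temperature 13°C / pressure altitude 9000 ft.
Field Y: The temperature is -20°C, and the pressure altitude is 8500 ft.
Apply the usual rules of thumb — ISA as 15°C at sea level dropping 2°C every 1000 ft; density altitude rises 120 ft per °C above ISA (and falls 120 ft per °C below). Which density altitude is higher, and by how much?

Field X by 4580 ft

Field X: ISA temp = -3°C, deviation +16°C, DA = 9000 + 120 × 16 = 10920 ft.
Field Y: ISA temp = -2°C, deviation -18°C, DA = 8500 + 120 × (-18) = 6340 ft.
Field X is higher by 10920 − 6340 = 4580 ft.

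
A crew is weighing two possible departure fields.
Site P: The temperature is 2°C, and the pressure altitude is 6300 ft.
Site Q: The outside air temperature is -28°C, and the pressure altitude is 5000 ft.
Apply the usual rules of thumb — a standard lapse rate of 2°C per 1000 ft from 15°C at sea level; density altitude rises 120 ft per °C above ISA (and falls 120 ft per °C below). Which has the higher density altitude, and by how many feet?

Site P by 5212 ft

Site P: ISA temp = 2.4°C, deviation -0.4°C, DA = 6300 + 120 × (-0.4) = 6252 ft.
Site Q: ISA temp = 5°C, deviation -33°C, DA = 5000 + 120 × (-33) = 1040 ft.
Site P is higher by 6252 − 1040 = 5212 ft.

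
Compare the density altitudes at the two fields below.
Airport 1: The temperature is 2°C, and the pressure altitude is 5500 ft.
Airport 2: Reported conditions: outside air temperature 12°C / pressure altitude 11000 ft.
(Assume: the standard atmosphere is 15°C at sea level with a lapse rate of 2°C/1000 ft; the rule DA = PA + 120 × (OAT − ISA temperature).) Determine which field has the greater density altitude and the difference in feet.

Airport 2 by 8020 ft

Airport 1: ISA temp = 4°C, deviation -2°C, DA = 5500 + 120 × (-2) = 5260 ft.
Airport 2: ISA temp = -7°C, deviation +19°C, DA = 11000 + 120 × 19 = 13280 ft.
Airport 2 is higher by 13280 − 5260 = 8020 ft.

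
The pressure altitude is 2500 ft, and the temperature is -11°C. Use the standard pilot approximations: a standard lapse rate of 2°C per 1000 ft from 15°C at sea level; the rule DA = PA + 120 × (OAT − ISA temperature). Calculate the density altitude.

ISA temperature at 2500 ft = 15 − 2 × (2500/1000) = 10°C.
ISA deviation = -11 − 10 = -21°C.
Density altitude = 2500 + 120 × (-21) = 2500 + (-2520) = -20 ft.

-20 ft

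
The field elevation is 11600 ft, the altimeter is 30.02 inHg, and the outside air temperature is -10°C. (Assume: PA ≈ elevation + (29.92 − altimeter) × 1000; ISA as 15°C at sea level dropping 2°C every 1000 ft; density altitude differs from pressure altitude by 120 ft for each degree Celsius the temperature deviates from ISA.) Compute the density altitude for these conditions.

Pressure altitude = 11600 + (29.92 − 30.02) × 1000 = 11600 + (-100) = 11500 ft.
ISA temperature at 11500 ft = 15 − 2 × (11500/1000) = -8°C.
ISA deviation = -10 − (-8) = -2°C.
Density altitude = 11500 + 120 × (-2) = 11260 ft.

11260 ft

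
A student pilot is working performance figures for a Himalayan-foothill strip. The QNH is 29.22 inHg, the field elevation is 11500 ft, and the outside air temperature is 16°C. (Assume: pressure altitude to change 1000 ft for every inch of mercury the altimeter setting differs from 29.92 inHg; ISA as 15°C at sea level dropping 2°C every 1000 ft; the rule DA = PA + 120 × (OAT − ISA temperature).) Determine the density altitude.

15248 ft

Pressure altitude = 11500 + (29.92 − 29.22) × 1000 = 11500 + (+700) = 12200 ft.
ISA temperature at 12200 ft = 15 − 2 × (12200/1000) = -9.4°C.
ISA deviation = 16 − (-9.4) = +25.4°C.
Density altitude = 12200 + 120 × (25.4) = 15248 ft.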